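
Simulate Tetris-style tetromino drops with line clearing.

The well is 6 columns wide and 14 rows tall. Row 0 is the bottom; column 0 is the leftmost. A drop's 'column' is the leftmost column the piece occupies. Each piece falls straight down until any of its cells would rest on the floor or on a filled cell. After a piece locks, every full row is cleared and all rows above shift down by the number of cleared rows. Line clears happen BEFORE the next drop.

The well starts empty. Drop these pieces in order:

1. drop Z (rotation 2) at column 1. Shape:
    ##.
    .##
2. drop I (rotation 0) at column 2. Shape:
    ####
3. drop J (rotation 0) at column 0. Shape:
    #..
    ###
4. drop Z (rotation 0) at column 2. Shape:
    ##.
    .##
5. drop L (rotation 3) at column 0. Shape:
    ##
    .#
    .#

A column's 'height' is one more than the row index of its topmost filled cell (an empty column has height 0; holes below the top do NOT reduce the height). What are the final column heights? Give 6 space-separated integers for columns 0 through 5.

Answer: 7 7 5 5 4 3

Derivation:
Drop 1: Z rot2 at col 1 lands with bottom-row=0; cleared 0 line(s) (total 0); column heights now [0 2 2 1 0 0], max=2
Drop 2: I rot0 at col 2 lands with bottom-row=2; cleared 0 line(s) (total 0); column heights now [0 2 3 3 3 3], max=3
Drop 3: J rot0 at col 0 lands with bottom-row=3; cleared 0 line(s) (total 0); column heights now [5 4 4 3 3 3], max=5
Drop 4: Z rot0 at col 2 lands with bottom-row=3; cleared 0 line(s) (total 0); column heights now [5 4 5 5 4 3], max=5
Drop 5: L rot3 at col 0 lands with bottom-row=4; cleared 0 line(s) (total 0); column heights now [7 7 5 5 4 3], max=7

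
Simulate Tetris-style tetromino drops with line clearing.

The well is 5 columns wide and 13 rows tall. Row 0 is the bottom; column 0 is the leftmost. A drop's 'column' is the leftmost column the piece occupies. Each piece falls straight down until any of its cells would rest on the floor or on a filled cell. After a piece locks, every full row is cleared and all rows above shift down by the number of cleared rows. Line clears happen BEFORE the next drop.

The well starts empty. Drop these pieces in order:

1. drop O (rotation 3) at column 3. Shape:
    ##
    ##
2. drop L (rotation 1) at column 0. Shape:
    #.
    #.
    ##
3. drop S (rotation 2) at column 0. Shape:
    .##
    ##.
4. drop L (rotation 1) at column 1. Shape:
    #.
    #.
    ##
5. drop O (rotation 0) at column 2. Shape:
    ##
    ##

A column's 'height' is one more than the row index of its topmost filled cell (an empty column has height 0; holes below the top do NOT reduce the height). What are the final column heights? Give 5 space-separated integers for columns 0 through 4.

Answer: 4 8 8 8 2

Derivation:
Drop 1: O rot3 at col 3 lands with bottom-row=0; cleared 0 line(s) (total 0); column heights now [0 0 0 2 2], max=2
Drop 2: L rot1 at col 0 lands with bottom-row=0; cleared 0 line(s) (total 0); column heights now [3 1 0 2 2], max=3
Drop 3: S rot2 at col 0 lands with bottom-row=3; cleared 0 line(s) (total 0); column heights now [4 5 5 2 2], max=5
Drop 4: L rot1 at col 1 lands with bottom-row=5; cleared 0 line(s) (total 0); column heights now [4 8 6 2 2], max=8
Drop 5: O rot0 at col 2 lands with bottom-row=6; cleared 0 line(s) (total 0); column heights now [4 8 8 8 2], max=8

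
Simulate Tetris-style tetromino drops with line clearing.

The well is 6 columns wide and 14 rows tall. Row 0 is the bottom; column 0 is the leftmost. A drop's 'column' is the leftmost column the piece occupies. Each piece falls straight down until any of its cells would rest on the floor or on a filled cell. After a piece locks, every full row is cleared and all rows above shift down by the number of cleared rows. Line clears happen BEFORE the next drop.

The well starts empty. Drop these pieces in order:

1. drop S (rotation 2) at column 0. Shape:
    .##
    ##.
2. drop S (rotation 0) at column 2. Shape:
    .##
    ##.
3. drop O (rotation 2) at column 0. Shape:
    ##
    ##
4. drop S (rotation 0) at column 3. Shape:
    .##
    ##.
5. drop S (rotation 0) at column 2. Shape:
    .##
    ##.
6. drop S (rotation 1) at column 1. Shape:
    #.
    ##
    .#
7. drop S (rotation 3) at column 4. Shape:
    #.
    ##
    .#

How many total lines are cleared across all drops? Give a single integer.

Drop 1: S rot2 at col 0 lands with bottom-row=0; cleared 0 line(s) (total 0); column heights now [1 2 2 0 0 0], max=2
Drop 2: S rot0 at col 2 lands with bottom-row=2; cleared 0 line(s) (total 0); column heights now [1 2 3 4 4 0], max=4
Drop 3: O rot2 at col 0 lands with bottom-row=2; cleared 0 line(s) (total 0); column heights now [4 4 3 4 4 0], max=4
Drop 4: S rot0 at col 3 lands with bottom-row=4; cleared 0 line(s) (total 0); column heights now [4 4 3 5 6 6], max=6
Drop 5: S rot0 at col 2 lands with bottom-row=5; cleared 0 line(s) (total 0); column heights now [4 4 6 7 7 6], max=7
Drop 6: S rot1 at col 1 lands with bottom-row=6; cleared 0 line(s) (total 0); column heights now [4 9 8 7 7 6], max=9
Drop 7: S rot3 at col 4 lands with bottom-row=6; cleared 0 line(s) (total 0); column heights now [4 9 8 7 9 8], max=9

Answer: 0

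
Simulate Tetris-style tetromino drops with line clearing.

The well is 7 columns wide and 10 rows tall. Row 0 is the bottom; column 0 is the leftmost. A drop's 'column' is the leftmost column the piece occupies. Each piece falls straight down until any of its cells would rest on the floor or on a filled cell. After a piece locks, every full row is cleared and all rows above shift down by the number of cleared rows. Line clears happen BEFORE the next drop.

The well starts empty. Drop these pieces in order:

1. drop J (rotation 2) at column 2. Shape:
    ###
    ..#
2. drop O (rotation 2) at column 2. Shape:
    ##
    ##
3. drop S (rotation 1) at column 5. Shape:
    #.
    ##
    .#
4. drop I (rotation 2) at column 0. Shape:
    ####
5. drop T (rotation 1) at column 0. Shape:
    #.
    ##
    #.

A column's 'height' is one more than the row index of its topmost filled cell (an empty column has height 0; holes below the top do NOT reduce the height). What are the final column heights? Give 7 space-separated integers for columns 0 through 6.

Answer: 8 7 5 5 2 3 2

Derivation:
Drop 1: J rot2 at col 2 lands with bottom-row=0; cleared 0 line(s) (total 0); column heights now [0 0 2 2 2 0 0], max=2
Drop 2: O rot2 at col 2 lands with bottom-row=2; cleared 0 line(s) (total 0); column heights now [0 0 4 4 2 0 0], max=4
Drop 3: S rot1 at col 5 lands with bottom-row=0; cleared 0 line(s) (total 0); column heights now [0 0 4 4 2 3 2], max=4
Drop 4: I rot2 at col 0 lands with bottom-row=4; cleared 0 line(s) (total 0); column heights now [5 5 5 5 2 3 2], max=5
Drop 5: T rot1 at col 0 lands with bottom-row=5; cleared 0 line(s) (total 0); column heights now [8 7 5 5 2 3 2], max=8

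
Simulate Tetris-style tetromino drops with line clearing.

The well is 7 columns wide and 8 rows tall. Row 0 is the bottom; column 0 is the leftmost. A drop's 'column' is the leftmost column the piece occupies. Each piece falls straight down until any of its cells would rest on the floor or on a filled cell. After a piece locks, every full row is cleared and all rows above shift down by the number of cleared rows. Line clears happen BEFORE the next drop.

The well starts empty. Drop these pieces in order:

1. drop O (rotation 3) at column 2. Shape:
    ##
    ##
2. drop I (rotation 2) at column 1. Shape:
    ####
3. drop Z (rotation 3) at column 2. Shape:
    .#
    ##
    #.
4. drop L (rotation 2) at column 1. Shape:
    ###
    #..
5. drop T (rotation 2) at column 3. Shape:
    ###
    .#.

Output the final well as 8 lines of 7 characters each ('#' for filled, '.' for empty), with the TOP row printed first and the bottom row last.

Answer: ...###.
.####..
.#.#...
..##...
..#....
.####..
..##...
..##...

Derivation:
Drop 1: O rot3 at col 2 lands with bottom-row=0; cleared 0 line(s) (total 0); column heights now [0 0 2 2 0 0 0], max=2
Drop 2: I rot2 at col 1 lands with bottom-row=2; cleared 0 line(s) (total 0); column heights now [0 3 3 3 3 0 0], max=3
Drop 3: Z rot3 at col 2 lands with bottom-row=3; cleared 0 line(s) (total 0); column heights now [0 3 5 6 3 0 0], max=6
Drop 4: L rot2 at col 1 lands with bottom-row=5; cleared 0 line(s) (total 0); column heights now [0 7 7 7 3 0 0], max=7
Drop 5: T rot2 at col 3 lands with bottom-row=6; cleared 0 line(s) (total 0); column heights now [0 7 7 8 8 8 0], max=8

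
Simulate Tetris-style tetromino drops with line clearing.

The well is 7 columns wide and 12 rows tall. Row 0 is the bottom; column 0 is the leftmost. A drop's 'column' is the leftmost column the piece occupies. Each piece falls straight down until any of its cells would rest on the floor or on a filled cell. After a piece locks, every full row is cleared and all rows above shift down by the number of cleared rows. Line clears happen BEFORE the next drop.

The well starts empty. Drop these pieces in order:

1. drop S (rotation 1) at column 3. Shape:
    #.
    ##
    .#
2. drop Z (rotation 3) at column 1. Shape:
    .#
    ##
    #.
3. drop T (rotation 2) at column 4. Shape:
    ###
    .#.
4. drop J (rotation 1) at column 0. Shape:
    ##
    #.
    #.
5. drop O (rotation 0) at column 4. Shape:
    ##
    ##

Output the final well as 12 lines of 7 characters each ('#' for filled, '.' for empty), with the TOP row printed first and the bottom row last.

Drop 1: S rot1 at col 3 lands with bottom-row=0; cleared 0 line(s) (total 0); column heights now [0 0 0 3 2 0 0], max=3
Drop 2: Z rot3 at col 1 lands with bottom-row=0; cleared 0 line(s) (total 0); column heights now [0 2 3 3 2 0 0], max=3
Drop 3: T rot2 at col 4 lands with bottom-row=1; cleared 0 line(s) (total 0); column heights now [0 2 3 3 3 3 3], max=3
Drop 4: J rot1 at col 0 lands with bottom-row=0; cleared 1 line(s) (total 1); column heights now [2 2 2 2 2 2 0], max=2
Drop 5: O rot0 at col 4 lands with bottom-row=2; cleared 0 line(s) (total 1); column heights now [2 2 2 2 4 4 0], max=4

Answer: .......
.......
.......
.......
.......
.......
.......
.......
....##.
....##.
######.
##..#..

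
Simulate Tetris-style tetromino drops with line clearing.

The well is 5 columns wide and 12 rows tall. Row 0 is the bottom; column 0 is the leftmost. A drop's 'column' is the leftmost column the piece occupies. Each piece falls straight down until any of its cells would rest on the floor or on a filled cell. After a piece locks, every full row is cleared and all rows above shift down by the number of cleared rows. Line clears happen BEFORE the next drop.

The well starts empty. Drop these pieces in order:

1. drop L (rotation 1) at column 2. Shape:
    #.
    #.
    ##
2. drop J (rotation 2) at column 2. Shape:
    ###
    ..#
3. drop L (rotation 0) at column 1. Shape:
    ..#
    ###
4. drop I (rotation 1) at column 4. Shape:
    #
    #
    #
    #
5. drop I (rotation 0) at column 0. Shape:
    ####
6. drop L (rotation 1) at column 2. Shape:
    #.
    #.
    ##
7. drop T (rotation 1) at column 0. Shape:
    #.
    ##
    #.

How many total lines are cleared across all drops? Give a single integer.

Answer: 2

Derivation:
Drop 1: L rot1 at col 2 lands with bottom-row=0; cleared 0 line(s) (total 0); column heights now [0 0 3 1 0], max=3
Drop 2: J rot2 at col 2 lands with bottom-row=2; cleared 0 line(s) (total 0); column heights now [0 0 4 4 4], max=4
Drop 3: L rot0 at col 1 lands with bottom-row=4; cleared 0 line(s) (total 0); column heights now [0 5 5 6 4], max=6
Drop 4: I rot1 at col 4 lands with bottom-row=4; cleared 0 line(s) (total 0); column heights now [0 5 5 6 8], max=8
Drop 5: I rot0 at col 0 lands with bottom-row=6; cleared 1 line(s) (total 1); column heights now [0 5 5 6 7], max=7
Drop 6: L rot1 at col 2 lands with bottom-row=6; cleared 0 line(s) (total 1); column heights now [0 5 9 7 7], max=9
Drop 7: T rot1 at col 0 lands with bottom-row=4; cleared 1 line(s) (total 2); column heights now [6 5 8 6 6], max=8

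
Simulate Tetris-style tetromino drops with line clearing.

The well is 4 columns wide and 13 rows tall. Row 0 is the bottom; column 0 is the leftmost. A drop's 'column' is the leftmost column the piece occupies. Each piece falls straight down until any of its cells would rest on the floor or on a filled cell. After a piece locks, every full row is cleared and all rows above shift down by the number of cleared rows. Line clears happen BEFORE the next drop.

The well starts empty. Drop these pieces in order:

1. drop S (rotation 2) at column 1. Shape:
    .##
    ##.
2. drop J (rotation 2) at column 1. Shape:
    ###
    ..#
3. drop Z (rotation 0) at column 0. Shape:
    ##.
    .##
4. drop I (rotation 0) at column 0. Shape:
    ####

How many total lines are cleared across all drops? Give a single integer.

Drop 1: S rot2 at col 1 lands with bottom-row=0; cleared 0 line(s) (total 0); column heights now [0 1 2 2], max=2
Drop 2: J rot2 at col 1 lands with bottom-row=2; cleared 0 line(s) (total 0); column heights now [0 4 4 4], max=4
Drop 3: Z rot0 at col 0 lands with bottom-row=4; cleared 0 line(s) (total 0); column heights now [6 6 5 4], max=6
Drop 4: I rot0 at col 0 lands with bottom-row=6; cleared 1 line(s) (total 1); column heights now [6 6 5 4], max=6

Answer: 1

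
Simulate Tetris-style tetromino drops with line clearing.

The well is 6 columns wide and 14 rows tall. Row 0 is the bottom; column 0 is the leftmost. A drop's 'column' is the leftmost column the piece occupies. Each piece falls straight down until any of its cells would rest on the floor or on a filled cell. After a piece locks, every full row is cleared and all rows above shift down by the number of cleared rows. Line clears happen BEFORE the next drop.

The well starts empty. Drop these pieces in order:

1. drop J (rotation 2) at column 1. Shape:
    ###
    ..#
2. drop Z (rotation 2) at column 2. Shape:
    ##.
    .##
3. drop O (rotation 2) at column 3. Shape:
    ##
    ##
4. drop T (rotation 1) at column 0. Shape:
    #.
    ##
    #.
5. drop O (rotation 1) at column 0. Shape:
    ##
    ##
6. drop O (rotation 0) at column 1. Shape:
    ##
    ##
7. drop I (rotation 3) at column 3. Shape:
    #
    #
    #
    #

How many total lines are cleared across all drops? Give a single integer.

Answer: 0

Derivation:
Drop 1: J rot2 at col 1 lands with bottom-row=0; cleared 0 line(s) (total 0); column heights now [0 2 2 2 0 0], max=2
Drop 2: Z rot2 at col 2 lands with bottom-row=2; cleared 0 line(s) (total 0); column heights now [0 2 4 4 3 0], max=4
Drop 3: O rot2 at col 3 lands with bottom-row=4; cleared 0 line(s) (total 0); column heights now [0 2 4 6 6 0], max=6
Drop 4: T rot1 at col 0 lands with bottom-row=1; cleared 0 line(s) (total 0); column heights now [4 3 4 6 6 0], max=6
Drop 5: O rot1 at col 0 lands with bottom-row=4; cleared 0 line(s) (total 0); column heights now [6 6 4 6 6 0], max=6
Drop 6: O rot0 at col 1 lands with bottom-row=6; cleared 0 line(s) (total 0); column heights now [6 8 8 6 6 0], max=8
Drop 7: I rot3 at col 3 lands with bottom-row=6; cleared 0 line(s) (total 0); column heights now [6 8 8 10 6 0], max=10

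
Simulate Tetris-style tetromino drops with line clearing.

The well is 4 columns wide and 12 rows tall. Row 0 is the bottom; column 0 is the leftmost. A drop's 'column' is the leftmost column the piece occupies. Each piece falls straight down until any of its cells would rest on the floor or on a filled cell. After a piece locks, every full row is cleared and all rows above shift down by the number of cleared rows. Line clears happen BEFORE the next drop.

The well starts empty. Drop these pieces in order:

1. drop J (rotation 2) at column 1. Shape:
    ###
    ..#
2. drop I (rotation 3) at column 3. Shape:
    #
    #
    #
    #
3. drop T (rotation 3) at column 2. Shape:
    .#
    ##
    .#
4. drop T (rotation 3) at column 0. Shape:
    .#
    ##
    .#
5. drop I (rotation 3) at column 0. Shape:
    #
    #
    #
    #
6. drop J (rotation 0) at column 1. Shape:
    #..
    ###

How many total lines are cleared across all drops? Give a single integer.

Answer: 0

Derivation:
Drop 1: J rot2 at col 1 lands with bottom-row=0; cleared 0 line(s) (total 0); column heights now [0 2 2 2], max=2
Drop 2: I rot3 at col 3 lands with bottom-row=2; cleared 0 line(s) (total 0); column heights now [0 2 2 6], max=6
Drop 3: T rot3 at col 2 lands with bottom-row=6; cleared 0 line(s) (total 0); column heights now [0 2 8 9], max=9
Drop 4: T rot3 at col 0 lands with bottom-row=2; cleared 0 line(s) (total 0); column heights now [4 5 8 9], max=9
Drop 5: I rot3 at col 0 lands with bottom-row=4; cleared 0 line(s) (total 0); column heights now [8 5 8 9], max=9
Drop 6: J rot0 at col 1 lands with bottom-row=9; cleared 0 line(s) (total 0); column heights now [8 11 10 10], max=11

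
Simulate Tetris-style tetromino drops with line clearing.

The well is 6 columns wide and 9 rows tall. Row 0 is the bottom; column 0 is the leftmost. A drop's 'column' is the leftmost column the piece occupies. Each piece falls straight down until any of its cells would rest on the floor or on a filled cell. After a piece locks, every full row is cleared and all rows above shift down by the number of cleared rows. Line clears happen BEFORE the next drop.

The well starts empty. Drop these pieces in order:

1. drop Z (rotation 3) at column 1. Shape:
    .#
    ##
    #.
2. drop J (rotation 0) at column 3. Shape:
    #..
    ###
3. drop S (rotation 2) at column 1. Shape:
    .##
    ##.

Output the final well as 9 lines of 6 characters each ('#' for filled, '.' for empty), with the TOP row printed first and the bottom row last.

Answer: ......
......
......
......
..##..
.##...
..#...
.###..
.#.###

Derivation:
Drop 1: Z rot3 at col 1 lands with bottom-row=0; cleared 0 line(s) (total 0); column heights now [0 2 3 0 0 0], max=3
Drop 2: J rot0 at col 3 lands with bottom-row=0; cleared 0 line(s) (total 0); column heights now [0 2 3 2 1 1], max=3
Drop 3: S rot2 at col 1 lands with bottom-row=3; cleared 0 line(s) (total 0); column heights now [0 4 5 5 1 1], max=5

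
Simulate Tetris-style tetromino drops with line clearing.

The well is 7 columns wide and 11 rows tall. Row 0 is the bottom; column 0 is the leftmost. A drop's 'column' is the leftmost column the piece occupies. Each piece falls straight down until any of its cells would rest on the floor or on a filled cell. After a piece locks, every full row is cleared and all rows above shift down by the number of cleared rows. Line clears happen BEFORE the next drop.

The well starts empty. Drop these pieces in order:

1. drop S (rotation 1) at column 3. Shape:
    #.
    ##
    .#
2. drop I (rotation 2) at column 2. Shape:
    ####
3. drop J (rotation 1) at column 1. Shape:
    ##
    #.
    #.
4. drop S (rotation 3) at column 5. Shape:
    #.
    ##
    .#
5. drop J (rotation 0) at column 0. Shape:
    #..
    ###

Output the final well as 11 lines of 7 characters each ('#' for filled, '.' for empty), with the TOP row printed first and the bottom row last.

Answer: .......
.......
.......
.......
#......
###..#.
.##..##
.######
.#.#...
...##..
....#..

Derivation:
Drop 1: S rot1 at col 3 lands with bottom-row=0; cleared 0 line(s) (total 0); column heights now [0 0 0 3 2 0 0], max=3
Drop 2: I rot2 at col 2 lands with bottom-row=3; cleared 0 line(s) (total 0); column heights now [0 0 4 4 4 4 0], max=4
Drop 3: J rot1 at col 1 lands with bottom-row=2; cleared 0 line(s) (total 0); column heights now [0 5 5 4 4 4 0], max=5
Drop 4: S rot3 at col 5 lands with bottom-row=3; cleared 0 line(s) (total 0); column heights now [0 5 5 4 4 6 5], max=6
Drop 5: J rot0 at col 0 lands with bottom-row=5; cleared 0 line(s) (total 0); column heights now [7 6 6 4 4 6 5], max=7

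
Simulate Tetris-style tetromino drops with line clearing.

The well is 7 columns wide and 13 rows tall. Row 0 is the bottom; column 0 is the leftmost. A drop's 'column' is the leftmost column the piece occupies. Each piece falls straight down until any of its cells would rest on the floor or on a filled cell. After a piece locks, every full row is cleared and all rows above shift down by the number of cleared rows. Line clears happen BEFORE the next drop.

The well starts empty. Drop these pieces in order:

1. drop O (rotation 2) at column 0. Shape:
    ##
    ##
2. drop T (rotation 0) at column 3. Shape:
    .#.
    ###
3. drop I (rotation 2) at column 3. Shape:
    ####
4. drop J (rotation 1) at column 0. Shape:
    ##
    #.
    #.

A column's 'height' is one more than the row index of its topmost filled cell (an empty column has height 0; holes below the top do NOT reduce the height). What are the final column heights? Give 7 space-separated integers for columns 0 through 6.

Answer: 5 5 0 3 3 3 3

Derivation:
Drop 1: O rot2 at col 0 lands with bottom-row=0; cleared 0 line(s) (total 0); column heights now [2 2 0 0 0 0 0], max=2
Drop 2: T rot0 at col 3 lands with bottom-row=0; cleared 0 line(s) (total 0); column heights now [2 2 0 1 2 1 0], max=2
Drop 3: I rot2 at col 3 lands with bottom-row=2; cleared 0 line(s) (total 0); column heights now [2 2 0 3 3 3 3], max=3
Drop 4: J rot1 at col 0 lands with bottom-row=2; cleared 0 line(s) (total 0); column heights now [5 5 0 3 3 3 3], max=5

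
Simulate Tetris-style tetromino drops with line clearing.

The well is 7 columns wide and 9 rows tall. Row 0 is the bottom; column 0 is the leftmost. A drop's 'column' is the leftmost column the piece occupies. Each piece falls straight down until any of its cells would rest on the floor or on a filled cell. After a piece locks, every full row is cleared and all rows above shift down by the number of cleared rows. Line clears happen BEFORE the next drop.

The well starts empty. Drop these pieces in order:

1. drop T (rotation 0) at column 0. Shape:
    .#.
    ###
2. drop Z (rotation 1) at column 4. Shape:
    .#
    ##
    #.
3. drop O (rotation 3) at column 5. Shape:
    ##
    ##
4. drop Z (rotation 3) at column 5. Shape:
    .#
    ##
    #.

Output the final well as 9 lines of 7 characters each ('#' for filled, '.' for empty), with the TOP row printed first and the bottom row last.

Drop 1: T rot0 at col 0 lands with bottom-row=0; cleared 0 line(s) (total 0); column heights now [1 2 1 0 0 0 0], max=2
Drop 2: Z rot1 at col 4 lands with bottom-row=0; cleared 0 line(s) (total 0); column heights now [1 2 1 0 2 3 0], max=3
Drop 3: O rot3 at col 5 lands with bottom-row=3; cleared 0 line(s) (total 0); column heights now [1 2 1 0 2 5 5], max=5
Drop 4: Z rot3 at col 5 lands with bottom-row=5; cleared 0 line(s) (total 0); column heights now [1 2 1 0 2 7 8], max=8

Answer: .......
......#
.....##
.....#.
.....##
.....##
.....#.
.#..##.
###.#..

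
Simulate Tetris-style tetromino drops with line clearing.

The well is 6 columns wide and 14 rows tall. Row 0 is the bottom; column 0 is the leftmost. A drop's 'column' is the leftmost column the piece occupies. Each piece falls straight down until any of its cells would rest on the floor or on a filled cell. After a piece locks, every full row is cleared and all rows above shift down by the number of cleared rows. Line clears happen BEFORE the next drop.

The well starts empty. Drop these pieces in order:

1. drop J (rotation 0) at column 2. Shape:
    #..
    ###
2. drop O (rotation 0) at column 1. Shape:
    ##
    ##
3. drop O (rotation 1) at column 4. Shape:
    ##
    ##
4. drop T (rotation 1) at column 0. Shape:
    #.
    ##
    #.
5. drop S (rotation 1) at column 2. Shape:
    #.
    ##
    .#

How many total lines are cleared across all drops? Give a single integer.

Drop 1: J rot0 at col 2 lands with bottom-row=0; cleared 0 line(s) (total 0); column heights now [0 0 2 1 1 0], max=2
Drop 2: O rot0 at col 1 lands with bottom-row=2; cleared 0 line(s) (total 0); column heights now [0 4 4 1 1 0], max=4
Drop 3: O rot1 at col 4 lands with bottom-row=1; cleared 0 line(s) (total 0); column heights now [0 4 4 1 3 3], max=4
Drop 4: T rot1 at col 0 lands with bottom-row=3; cleared 0 line(s) (total 0); column heights now [6 5 4 1 3 3], max=6
Drop 5: S rot1 at col 2 lands with bottom-row=3; cleared 0 line(s) (total 0); column heights now [6 5 6 5 3 3], max=6

Answer: 0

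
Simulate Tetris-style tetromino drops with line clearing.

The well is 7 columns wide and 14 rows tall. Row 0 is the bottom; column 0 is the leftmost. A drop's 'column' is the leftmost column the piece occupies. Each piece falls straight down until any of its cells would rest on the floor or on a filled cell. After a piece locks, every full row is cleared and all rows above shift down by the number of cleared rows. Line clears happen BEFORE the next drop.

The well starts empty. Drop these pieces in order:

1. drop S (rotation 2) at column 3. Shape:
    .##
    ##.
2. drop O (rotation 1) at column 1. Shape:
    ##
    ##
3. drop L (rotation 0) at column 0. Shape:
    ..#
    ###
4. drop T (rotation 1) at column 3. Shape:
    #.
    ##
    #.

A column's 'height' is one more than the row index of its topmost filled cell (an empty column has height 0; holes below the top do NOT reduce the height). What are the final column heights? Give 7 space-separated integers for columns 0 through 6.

Drop 1: S rot2 at col 3 lands with bottom-row=0; cleared 0 line(s) (total 0); column heights now [0 0 0 1 2 2 0], max=2
Drop 2: O rot1 at col 1 lands with bottom-row=0; cleared 0 line(s) (total 0); column heights now [0 2 2 1 2 2 0], max=2
Drop 3: L rot0 at col 0 lands with bottom-row=2; cleared 0 line(s) (total 0); column heights now [3 3 4 1 2 2 0], max=4
Drop 4: T rot1 at col 3 lands with bottom-row=1; cleared 0 line(s) (total 0); column heights now [3 3 4 4 3 2 0], max=4

Answer: 3 3 4 4 3 2 0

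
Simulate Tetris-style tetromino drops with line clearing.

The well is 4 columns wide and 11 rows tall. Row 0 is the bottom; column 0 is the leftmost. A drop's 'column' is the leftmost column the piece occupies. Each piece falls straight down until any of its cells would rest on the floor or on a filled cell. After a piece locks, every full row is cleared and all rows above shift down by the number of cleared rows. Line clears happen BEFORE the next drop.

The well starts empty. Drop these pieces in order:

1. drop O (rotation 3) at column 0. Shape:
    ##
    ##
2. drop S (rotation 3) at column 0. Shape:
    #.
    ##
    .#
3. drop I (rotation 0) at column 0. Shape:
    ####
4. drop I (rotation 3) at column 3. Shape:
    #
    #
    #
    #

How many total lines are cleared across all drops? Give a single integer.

Drop 1: O rot3 at col 0 lands with bottom-row=0; cleared 0 line(s) (total 0); column heights now [2 2 0 0], max=2
Drop 2: S rot3 at col 0 lands with bottom-row=2; cleared 0 line(s) (total 0); column heights now [5 4 0 0], max=5
Drop 3: I rot0 at col 0 lands with bottom-row=5; cleared 1 line(s) (total 1); column heights now [5 4 0 0], max=5
Drop 4: I rot3 at col 3 lands with bottom-row=0; cleared 0 line(s) (total 1); column heights now [5 4 0 4], max=5

Answer: 1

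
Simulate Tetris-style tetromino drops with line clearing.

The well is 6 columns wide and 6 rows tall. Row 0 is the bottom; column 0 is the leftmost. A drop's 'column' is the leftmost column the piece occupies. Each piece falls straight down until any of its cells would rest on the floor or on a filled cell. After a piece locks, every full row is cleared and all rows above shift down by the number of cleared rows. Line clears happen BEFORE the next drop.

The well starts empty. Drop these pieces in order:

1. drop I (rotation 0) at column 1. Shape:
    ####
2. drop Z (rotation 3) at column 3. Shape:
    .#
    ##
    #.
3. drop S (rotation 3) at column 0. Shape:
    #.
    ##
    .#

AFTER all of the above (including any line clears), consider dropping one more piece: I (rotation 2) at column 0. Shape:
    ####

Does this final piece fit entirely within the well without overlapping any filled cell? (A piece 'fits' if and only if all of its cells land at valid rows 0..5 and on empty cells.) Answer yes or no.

Answer: yes

Derivation:
Drop 1: I rot0 at col 1 lands with bottom-row=0; cleared 0 line(s) (total 0); column heights now [0 1 1 1 1 0], max=1
Drop 2: Z rot3 at col 3 lands with bottom-row=1; cleared 0 line(s) (total 0); column heights now [0 1 1 3 4 0], max=4
Drop 3: S rot3 at col 0 lands with bottom-row=1; cleared 0 line(s) (total 0); column heights now [4 3 1 3 4 0], max=4
Test piece I rot2 at col 0 (width 4): heights before test = [4 3 1 3 4 0]; fits = True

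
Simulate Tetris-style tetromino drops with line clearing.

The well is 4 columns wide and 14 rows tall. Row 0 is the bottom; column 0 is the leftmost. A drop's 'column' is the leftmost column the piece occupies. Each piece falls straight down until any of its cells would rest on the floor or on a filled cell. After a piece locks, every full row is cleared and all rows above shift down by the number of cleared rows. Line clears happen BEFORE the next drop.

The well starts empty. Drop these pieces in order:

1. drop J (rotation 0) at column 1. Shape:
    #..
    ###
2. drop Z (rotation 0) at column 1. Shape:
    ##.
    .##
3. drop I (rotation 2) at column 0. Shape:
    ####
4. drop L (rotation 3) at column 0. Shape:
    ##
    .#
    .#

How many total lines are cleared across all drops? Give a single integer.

Drop 1: J rot0 at col 1 lands with bottom-row=0; cleared 0 line(s) (total 0); column heights now [0 2 1 1], max=2
Drop 2: Z rot0 at col 1 lands with bottom-row=1; cleared 0 line(s) (total 0); column heights now [0 3 3 2], max=3
Drop 3: I rot2 at col 0 lands with bottom-row=3; cleared 1 line(s) (total 1); column heights now [0 3 3 2], max=3
Drop 4: L rot3 at col 0 lands with bottom-row=3; cleared 0 line(s) (total 1); column heights now [6 6 3 2], max=6

Answer: 1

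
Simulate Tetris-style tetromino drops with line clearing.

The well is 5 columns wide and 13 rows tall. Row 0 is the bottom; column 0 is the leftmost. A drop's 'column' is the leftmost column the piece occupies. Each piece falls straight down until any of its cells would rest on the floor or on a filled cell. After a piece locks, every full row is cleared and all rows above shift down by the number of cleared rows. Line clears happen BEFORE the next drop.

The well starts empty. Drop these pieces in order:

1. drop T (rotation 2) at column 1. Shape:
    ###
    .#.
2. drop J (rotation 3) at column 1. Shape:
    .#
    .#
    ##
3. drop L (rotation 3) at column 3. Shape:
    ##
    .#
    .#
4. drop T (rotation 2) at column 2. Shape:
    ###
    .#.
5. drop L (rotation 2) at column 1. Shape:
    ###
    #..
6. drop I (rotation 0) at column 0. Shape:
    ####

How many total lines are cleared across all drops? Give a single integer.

Answer: 0

Derivation:
Drop 1: T rot2 at col 1 lands with bottom-row=0; cleared 0 line(s) (total 0); column heights now [0 2 2 2 0], max=2
Drop 2: J rot3 at col 1 lands with bottom-row=2; cleared 0 line(s) (total 0); column heights now [0 3 5 2 0], max=5
Drop 3: L rot3 at col 3 lands with bottom-row=0; cleared 0 line(s) (total 0); column heights now [0 3 5 3 3], max=5
Drop 4: T rot2 at col 2 lands with bottom-row=4; cleared 0 line(s) (total 0); column heights now [0 3 6 6 6], max=6
Drop 5: L rot2 at col 1 lands with bottom-row=5; cleared 0 line(s) (total 0); column heights now [0 7 7 7 6], max=7
Drop 6: I rot0 at col 0 lands with bottom-row=7; cleared 0 line(s) (total 0); column heights now [8 8 8 8 6], max=8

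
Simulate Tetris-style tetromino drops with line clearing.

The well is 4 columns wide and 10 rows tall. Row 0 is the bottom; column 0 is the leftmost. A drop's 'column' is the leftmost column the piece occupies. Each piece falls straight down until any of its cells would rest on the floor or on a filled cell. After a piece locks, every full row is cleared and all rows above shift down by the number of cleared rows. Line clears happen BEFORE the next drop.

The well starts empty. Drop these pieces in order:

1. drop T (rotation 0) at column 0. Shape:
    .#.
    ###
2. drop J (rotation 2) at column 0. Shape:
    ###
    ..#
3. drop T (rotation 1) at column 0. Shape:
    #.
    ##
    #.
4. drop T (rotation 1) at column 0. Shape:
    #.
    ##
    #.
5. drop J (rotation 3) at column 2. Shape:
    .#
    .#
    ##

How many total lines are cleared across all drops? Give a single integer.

Drop 1: T rot0 at col 0 lands with bottom-row=0; cleared 0 line(s) (total 0); column heights now [1 2 1 0], max=2
Drop 2: J rot2 at col 0 lands with bottom-row=1; cleared 0 line(s) (total 0); column heights now [3 3 3 0], max=3
Drop 3: T rot1 at col 0 lands with bottom-row=3; cleared 0 line(s) (total 0); column heights now [6 5 3 0], max=6
Drop 4: T rot1 at col 0 lands with bottom-row=6; cleared 0 line(s) (total 0); column heights now [9 8 3 0], max=9
Drop 5: J rot3 at col 2 lands with bottom-row=3; cleared 0 line(s) (total 0); column heights now [9 8 4 6], max=9

Answer: 0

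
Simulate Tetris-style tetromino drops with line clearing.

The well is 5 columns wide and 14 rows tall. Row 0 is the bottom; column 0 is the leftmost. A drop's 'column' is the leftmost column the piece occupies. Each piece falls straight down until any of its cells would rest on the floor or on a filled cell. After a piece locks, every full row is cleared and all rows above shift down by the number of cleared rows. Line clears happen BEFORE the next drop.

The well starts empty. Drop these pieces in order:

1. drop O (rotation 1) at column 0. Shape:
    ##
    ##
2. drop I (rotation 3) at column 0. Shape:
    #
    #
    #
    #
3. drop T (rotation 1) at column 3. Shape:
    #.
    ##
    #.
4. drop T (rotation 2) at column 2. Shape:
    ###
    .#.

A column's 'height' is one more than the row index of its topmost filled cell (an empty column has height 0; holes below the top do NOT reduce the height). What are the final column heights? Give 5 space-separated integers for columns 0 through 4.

Answer: 6 2 5 5 5

Derivation:
Drop 1: O rot1 at col 0 lands with bottom-row=0; cleared 0 line(s) (total 0); column heights now [2 2 0 0 0], max=2
Drop 2: I rot3 at col 0 lands with bottom-row=2; cleared 0 line(s) (total 0); column heights now [6 2 0 0 0], max=6
Drop 3: T rot1 at col 3 lands with bottom-row=0; cleared 0 line(s) (total 0); column heights now [6 2 0 3 2], max=6
Drop 4: T rot2 at col 2 lands with bottom-row=3; cleared 0 line(s) (total 0); column heights now [6 2 5 5 5], max=6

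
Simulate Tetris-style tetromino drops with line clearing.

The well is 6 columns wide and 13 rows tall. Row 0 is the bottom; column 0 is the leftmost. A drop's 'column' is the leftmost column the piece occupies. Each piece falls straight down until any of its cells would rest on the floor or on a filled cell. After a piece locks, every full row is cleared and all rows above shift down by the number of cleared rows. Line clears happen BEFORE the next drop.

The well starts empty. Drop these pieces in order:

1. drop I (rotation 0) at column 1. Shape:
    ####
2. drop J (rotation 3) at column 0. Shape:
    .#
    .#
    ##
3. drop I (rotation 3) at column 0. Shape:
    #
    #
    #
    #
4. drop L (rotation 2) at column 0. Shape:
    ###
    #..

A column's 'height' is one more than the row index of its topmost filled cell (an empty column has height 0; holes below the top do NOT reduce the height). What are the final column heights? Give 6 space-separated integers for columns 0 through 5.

Drop 1: I rot0 at col 1 lands with bottom-row=0; cleared 0 line(s) (total 0); column heights now [0 1 1 1 1 0], max=1
Drop 2: J rot3 at col 0 lands with bottom-row=1; cleared 0 line(s) (total 0); column heights now [2 4 1 1 1 0], max=4
Drop 3: I rot3 at col 0 lands with bottom-row=2; cleared 0 line(s) (total 0); column heights now [6 4 1 1 1 0], max=6
Drop 4: L rot2 at col 0 lands with bottom-row=6; cleared 0 line(s) (total 0); column heights now [8 8 8 1 1 0], max=8

Answer: 8 8 8 1 1 0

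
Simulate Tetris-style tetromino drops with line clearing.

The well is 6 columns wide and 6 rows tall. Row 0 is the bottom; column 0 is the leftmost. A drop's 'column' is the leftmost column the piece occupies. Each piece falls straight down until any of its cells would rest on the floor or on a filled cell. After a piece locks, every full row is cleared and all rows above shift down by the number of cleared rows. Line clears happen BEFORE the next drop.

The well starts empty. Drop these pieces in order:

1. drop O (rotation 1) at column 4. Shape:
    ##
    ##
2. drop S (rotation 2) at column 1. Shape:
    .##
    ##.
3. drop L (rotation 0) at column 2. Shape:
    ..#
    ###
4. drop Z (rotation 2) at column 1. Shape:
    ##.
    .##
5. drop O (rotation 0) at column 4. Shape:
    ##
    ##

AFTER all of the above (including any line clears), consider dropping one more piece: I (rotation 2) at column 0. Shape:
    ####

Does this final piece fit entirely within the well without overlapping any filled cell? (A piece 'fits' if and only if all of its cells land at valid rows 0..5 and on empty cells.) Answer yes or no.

Drop 1: O rot1 at col 4 lands with bottom-row=0; cleared 0 line(s) (total 0); column heights now [0 0 0 0 2 2], max=2
Drop 2: S rot2 at col 1 lands with bottom-row=0; cleared 0 line(s) (total 0); column heights now [0 1 2 2 2 2], max=2
Drop 3: L rot0 at col 2 lands with bottom-row=2; cleared 0 line(s) (total 0); column heights now [0 1 3 3 4 2], max=4
Drop 4: Z rot2 at col 1 lands with bottom-row=3; cleared 0 line(s) (total 0); column heights now [0 5 5 4 4 2], max=5
Drop 5: O rot0 at col 4 lands with bottom-row=4; cleared 0 line(s) (total 0); column heights now [0 5 5 4 6 6], max=6
Test piece I rot2 at col 0 (width 4): heights before test = [0 5 5 4 6 6]; fits = True

Answer: yes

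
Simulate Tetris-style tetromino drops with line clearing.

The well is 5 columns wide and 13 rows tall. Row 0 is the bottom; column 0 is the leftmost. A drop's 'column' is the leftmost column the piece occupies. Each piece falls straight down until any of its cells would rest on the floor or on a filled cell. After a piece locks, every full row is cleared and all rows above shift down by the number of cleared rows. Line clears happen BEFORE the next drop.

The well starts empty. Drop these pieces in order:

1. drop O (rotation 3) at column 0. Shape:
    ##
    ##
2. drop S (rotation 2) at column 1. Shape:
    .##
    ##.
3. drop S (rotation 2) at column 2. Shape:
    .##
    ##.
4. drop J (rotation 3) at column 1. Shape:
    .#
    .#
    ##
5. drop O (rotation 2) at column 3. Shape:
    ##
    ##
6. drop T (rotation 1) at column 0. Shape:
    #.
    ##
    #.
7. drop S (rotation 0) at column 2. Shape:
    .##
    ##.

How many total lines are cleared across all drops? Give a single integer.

Drop 1: O rot3 at col 0 lands with bottom-row=0; cleared 0 line(s) (total 0); column heights now [2 2 0 0 0], max=2
Drop 2: S rot2 at col 1 lands with bottom-row=2; cleared 0 line(s) (total 0); column heights now [2 3 4 4 0], max=4
Drop 3: S rot2 at col 2 lands with bottom-row=4; cleared 0 line(s) (total 0); column heights now [2 3 5 6 6], max=6
Drop 4: J rot3 at col 1 lands with bottom-row=5; cleared 0 line(s) (total 0); column heights now [2 6 8 6 6], max=8
Drop 5: O rot2 at col 3 lands with bottom-row=6; cleared 0 line(s) (total 0); column heights now [2 6 8 8 8], max=8
Drop 6: T rot1 at col 0 lands with bottom-row=5; cleared 2 line(s) (total 2); column heights now [6 3 6 6 6], max=6
Drop 7: S rot0 at col 2 lands with bottom-row=6; cleared 0 line(s) (total 2); column heights now [6 3 7 8 8], max=8

Answer: 2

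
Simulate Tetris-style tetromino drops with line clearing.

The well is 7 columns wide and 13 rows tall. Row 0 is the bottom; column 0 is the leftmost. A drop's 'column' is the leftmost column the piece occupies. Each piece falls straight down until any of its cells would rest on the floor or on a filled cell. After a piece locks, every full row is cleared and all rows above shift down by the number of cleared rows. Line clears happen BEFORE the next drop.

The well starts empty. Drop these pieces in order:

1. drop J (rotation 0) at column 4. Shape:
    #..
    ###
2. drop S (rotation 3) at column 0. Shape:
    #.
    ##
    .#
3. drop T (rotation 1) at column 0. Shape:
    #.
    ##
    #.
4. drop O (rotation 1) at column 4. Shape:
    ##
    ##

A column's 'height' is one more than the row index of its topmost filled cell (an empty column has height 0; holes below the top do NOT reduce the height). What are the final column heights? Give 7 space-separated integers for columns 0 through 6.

Drop 1: J rot0 at col 4 lands with bottom-row=0; cleared 0 line(s) (total 0); column heights now [0 0 0 0 2 1 1], max=2
Drop 2: S rot3 at col 0 lands with bottom-row=0; cleared 0 line(s) (total 0); column heights now [3 2 0 0 2 1 1], max=3
Drop 3: T rot1 at col 0 lands with bottom-row=3; cleared 0 line(s) (total 0); column heights now [6 5 0 0 2 1 1], max=6
Drop 4: O rot1 at col 4 lands with bottom-row=2; cleared 0 line(s) (total 0); column heights now [6 5 0 0 4 4 1], max=6

Answer: 6 5 0 0 4 4 1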